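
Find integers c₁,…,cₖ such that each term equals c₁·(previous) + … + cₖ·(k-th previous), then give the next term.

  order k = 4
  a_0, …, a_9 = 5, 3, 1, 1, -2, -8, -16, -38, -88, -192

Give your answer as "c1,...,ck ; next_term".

2,0,2,-2 ; -428

  a_4 = 2·1 + 0·1 + 2·3 + -2·5 = -2
  a_5 = 2·-2 + 0·1 + 2·1 + -2·3 = -8
  a_6 = 2·-8 + 0·-2 + 2·1 + -2·1 = -16
  a_7 = 2·-16 + 0·-8 + 2·-2 + -2·1 = -38
  a_8 = 2·-38 + 0·-16 + 2·-8 + -2·-2 = -88
  a_9 = 2·-88 + 0·-38 + 2·-16 + -2·-8 = -192
  a_10 = 2·-192 + 0·-88 + 2·-38 + -2·-16 = -428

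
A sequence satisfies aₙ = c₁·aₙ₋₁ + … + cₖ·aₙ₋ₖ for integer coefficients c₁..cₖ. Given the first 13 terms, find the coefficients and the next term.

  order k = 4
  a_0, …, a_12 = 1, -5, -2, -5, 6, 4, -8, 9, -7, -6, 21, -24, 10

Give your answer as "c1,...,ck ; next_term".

  a_4 = -1·-5 + -1·-2 + 0·-5 + -1·1 = 6
  a_5 = -1·6 + -1·-5 + 0·-2 + -1·-5 = 4
  a_6 = -1·4 + -1·6 + 0·-5 + -1·-2 = -8
  a_7 = -1·-8 + -1·4 + 0·6 + -1·-5 = 9
  a_8 = -1·9 + -1·-8 + 0·4 + -1·6 = -7
  a_9 = -1·-7 + -1·9 + 0·-8 + -1·4 = -6
  a_10 = -1·-6 + -1·-7 + 0·9 + -1·-8 = 21
  a_11 = -1·21 + -1·-6 + 0·-7 + -1·9 = -24
  a_12 = -1·-24 + -1·21 + 0·-6 + -1·-7 = 10
  a_13 = -1·10 + -1·-24 + 0·21 + -1·-6 = 20

-1,-1,0,-1 ; 20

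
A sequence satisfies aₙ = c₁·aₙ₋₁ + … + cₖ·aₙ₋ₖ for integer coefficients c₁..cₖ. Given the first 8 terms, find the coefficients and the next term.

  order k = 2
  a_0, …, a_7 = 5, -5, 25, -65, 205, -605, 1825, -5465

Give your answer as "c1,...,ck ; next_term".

-2,3 ; 16405

  a_2 = -2·-5 + 3·5 = 25
  a_3 = -2·25 + 3·-5 = -65
  a_4 = -2·-65 + 3·25 = 205
  a_5 = -2·205 + 3·-65 = -605
  a_6 = -2·-605 + 3·205 = 1825
  a_7 = -2·1825 + 3·-605 = -5465
  a_8 = -2·-5465 + 3·1825 = 16405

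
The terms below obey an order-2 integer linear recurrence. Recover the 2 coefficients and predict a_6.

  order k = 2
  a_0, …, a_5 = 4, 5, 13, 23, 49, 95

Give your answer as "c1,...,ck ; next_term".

1,2 ; 193

  a_2 = 1·5 + 2·4 = 13
  a_3 = 1·13 + 2·5 = 23
  a_4 = 1·23 + 2·13 = 49
  a_5 = 1·49 + 2·23 = 95
  a_6 = 1·95 + 2·49 = 193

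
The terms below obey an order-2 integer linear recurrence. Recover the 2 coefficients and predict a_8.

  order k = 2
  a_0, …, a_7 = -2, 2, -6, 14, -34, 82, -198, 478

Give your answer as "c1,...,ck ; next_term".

  a_2 = -2·2 + 1·-2 = -6
  a_3 = -2·-6 + 1·2 = 14
  a_4 = -2·14 + 1·-6 = -34
  a_5 = -2·-34 + 1·14 = 82
  a_6 = -2·82 + 1·-34 = -198
  a_7 = -2·-198 + 1·82 = 478
  a_8 = -2·478 + 1·-198 = -1154

-2,1 ; -1154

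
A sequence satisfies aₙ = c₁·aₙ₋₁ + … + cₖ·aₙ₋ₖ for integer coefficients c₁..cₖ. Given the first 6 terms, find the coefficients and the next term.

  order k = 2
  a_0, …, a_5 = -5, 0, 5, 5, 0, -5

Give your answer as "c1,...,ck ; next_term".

1,-1 ; -5

  a_2 = 1·0 + -1·-5 = 5
  a_3 = 1·5 + -1·0 = 5
  a_4 = 1·5 + -1·5 = 0
  a_5 = 1·0 + -1·5 = -5
  a_6 = 1·-5 + -1·0 = -5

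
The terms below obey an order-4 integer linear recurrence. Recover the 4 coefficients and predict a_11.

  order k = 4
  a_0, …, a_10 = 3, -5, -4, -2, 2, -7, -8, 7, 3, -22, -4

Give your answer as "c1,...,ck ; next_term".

0,-1,1,1 ; 32

  a_4 = 0·-2 + -1·-4 + 1·-5 + 1·3 = 2
  a_5 = 0·2 + -1·-2 + 1·-4 + 1·-5 = -7
  a_6 = 0·-7 + -1·2 + 1·-2 + 1·-4 = -8
  a_7 = 0·-8 + -1·-7 + 1·2 + 1·-2 = 7
  a_8 = 0·7 + -1·-8 + 1·-7 + 1·2 = 3
  a_9 = 0·3 + -1·7 + 1·-8 + 1·-7 = -22
  a_10 = 0·-22 + -1·3 + 1·7 + 1·-8 = -4
  a_11 = 0·-4 + -1·-22 + 1·3 + 1·7 = 32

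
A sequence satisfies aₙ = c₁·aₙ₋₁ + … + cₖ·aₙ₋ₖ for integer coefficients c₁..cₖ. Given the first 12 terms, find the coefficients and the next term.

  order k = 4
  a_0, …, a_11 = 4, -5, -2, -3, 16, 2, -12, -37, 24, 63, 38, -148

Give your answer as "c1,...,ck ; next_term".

  a_4 = 0·-3 + -1·-2 + -2·-5 + 1·4 = 16
  a_5 = 0·16 + -1·-3 + -2·-2 + 1·-5 = 2
  a_6 = 0·2 + -1·16 + -2·-3 + 1·-2 = -12
  a_7 = 0·-12 + -1·2 + -2·16 + 1·-3 = -37
  a_8 = 0·-37 + -1·-12 + -2·2 + 1·16 = 24
  a_9 = 0·24 + -1·-37 + -2·-12 + 1·2 = 63
  a_10 = 0·63 + -1·24 + -2·-37 + 1·-12 = 38
  a_11 = 0·38 + -1·63 + -2·24 + 1·-37 = -148
  a_12 = 0·-148 + -1·38 + -2·63 + 1·24 = -140

0,-1,-2,1 ; -140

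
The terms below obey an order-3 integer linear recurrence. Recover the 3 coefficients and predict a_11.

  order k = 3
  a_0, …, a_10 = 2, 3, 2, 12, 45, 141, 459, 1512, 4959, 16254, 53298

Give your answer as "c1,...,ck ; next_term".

  a_3 = 3·2 + 0·3 + 3·2 = 12
  a_4 = 3·12 + 0·2 + 3·3 = 45
  a_5 = 3·45 + 0·12 + 3·2 = 141
  a_6 = 3·141 + 0·45 + 3·12 = 459
  a_7 = 3·459 + 0·141 + 3·45 = 1512
  a_8 = 3·1512 + 0·459 + 3·141 = 4959
  a_9 = 3·4959 + 0·1512 + 3·459 = 16254
  a_10 = 3·16254 + 0·4959 + 3·1512 = 53298
  a_11 = 3·53298 + 0·16254 + 3·4959 = 174771

3,0,3 ; 174771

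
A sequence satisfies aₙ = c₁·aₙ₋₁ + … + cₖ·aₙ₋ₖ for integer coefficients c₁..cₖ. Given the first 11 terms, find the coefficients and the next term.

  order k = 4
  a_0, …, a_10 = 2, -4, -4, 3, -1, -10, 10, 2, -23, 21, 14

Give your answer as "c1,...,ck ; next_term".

  a_4 = -1·3 + -1·-4 + 1·-4 + 1·2 = -1
  a_5 = -1·-1 + -1·3 + 1·-4 + 1·-4 = -10
  a_6 = -1·-10 + -1·-1 + 1·3 + 1·-4 = 10
  a_7 = -1·10 + -1·-10 + 1·-1 + 1·3 = 2
  a_8 = -1·2 + -1·10 + 1·-10 + 1·-1 = -23
  a_9 = -1·-23 + -1·2 + 1·10 + 1·-10 = 21
  a_10 = -1·21 + -1·-23 + 1·2 + 1·10 = 14
  a_11 = -1·14 + -1·21 + 1·-23 + 1·2 = -56

-1,-1,1,1 ; -56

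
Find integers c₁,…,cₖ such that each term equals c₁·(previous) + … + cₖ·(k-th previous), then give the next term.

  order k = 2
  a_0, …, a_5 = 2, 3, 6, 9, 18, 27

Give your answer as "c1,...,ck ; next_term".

  a_2 = 0·3 + 3·2 = 6
  a_3 = 0·6 + 3·3 = 9
  a_4 = 0·9 + 3·6 = 18
  a_5 = 0·18 + 3·9 = 27
  a_6 = 0·27 + 3·18 = 54

0,3 ; 54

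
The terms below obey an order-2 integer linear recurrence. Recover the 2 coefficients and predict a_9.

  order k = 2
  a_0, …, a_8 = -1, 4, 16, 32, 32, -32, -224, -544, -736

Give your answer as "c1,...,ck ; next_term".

3,-4 ; -32

  a_2 = 3·4 + -4·-1 = 16
  a_3 = 3·16 + -4·4 = 32
  a_4 = 3·32 + -4·16 = 32
  a_5 = 3·32 + -4·32 = -32
  a_6 = 3·-32 + -4·32 = -224
  a_7 = 3·-224 + -4·-32 = -544
  a_8 = 3·-544 + -4·-224 = -736
  a_9 = 3·-736 + -4·-544 = -32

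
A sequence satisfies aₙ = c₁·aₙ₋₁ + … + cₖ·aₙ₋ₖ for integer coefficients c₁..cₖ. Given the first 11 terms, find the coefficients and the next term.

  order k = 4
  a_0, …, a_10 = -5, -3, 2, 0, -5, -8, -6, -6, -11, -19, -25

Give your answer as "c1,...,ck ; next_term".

  a_4 = 1·0 + 0·2 + 0·-3 + 1·-5 = -5
  a_5 = 1·-5 + 0·0 + 0·2 + 1·-3 = -8
  a_6 = 1·-8 + 0·-5 + 0·0 + 1·2 = -6
  a_7 = 1·-6 + 0·-8 + 0·-5 + 1·0 = -6
  a_8 = 1·-6 + 0·-6 + 0·-8 + 1·-5 = -11
  a_9 = 1·-11 + 0·-6 + 0·-6 + 1·-8 = -19
  a_10 = 1·-19 + 0·-11 + 0·-6 + 1·-6 = -25
  a_11 = 1·-25 + 0·-19 + 0·-11 + 1·-6 = -31

1,0,0,1 ; -31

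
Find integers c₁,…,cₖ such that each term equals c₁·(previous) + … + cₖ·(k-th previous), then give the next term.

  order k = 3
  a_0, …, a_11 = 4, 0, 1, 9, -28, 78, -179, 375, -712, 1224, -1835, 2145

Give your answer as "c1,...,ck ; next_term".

-3,-1,3 ; -928

  a_3 = -3·1 + -1·0 + 3·4 = 9
  a_4 = -3·9 + -1·1 + 3·0 = -28
  a_5 = -3·-28 + -1·9 + 3·1 = 78
  a_6 = -3·78 + -1·-28 + 3·9 = -179
  a_7 = -3·-179 + -1·78 + 3·-28 = 375
  a_8 = -3·375 + -1·-179 + 3·78 = -712
  a_9 = -3·-712 + -1·375 + 3·-179 = 1224
  a_10 = -3·1224 + -1·-712 + 3·375 = -1835
  a_11 = -3·-1835 + -1·1224 + 3·-712 = 2145
  a_12 = -3·2145 + -1·-1835 + 3·1224 = -928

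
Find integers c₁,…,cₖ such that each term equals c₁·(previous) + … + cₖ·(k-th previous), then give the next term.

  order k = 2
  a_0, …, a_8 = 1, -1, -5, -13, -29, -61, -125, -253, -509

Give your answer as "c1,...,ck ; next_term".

  a_2 = 3·-1 + -2·1 = -5
  a_3 = 3·-5 + -2·-1 = -13
  a_4 = 3·-13 + -2·-5 = -29
  a_5 = 3·-29 + -2·-13 = -61
  a_6 = 3·-61 + -2·-29 = -125
  a_7 = 3·-125 + -2·-61 = -253
  a_8 = 3·-253 + -2·-125 = -509
  a_9 = 3·-509 + -2·-253 = -1021

3,-2 ; -1021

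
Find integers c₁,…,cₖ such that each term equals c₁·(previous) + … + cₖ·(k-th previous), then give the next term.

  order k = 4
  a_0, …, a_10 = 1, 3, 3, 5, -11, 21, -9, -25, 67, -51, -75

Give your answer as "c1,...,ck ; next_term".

-2,-2,1,2 ; 269

  a_4 = -2·5 + -2·3 + 1·3 + 2·1 = -11
  a_5 = -2·-11 + -2·5 + 1·3 + 2·3 = 21
  a_6 = -2·21 + -2·-11 + 1·5 + 2·3 = -9
  a_7 = -2·-9 + -2·21 + 1·-11 + 2·5 = -25
  a_8 = -2·-25 + -2·-9 + 1·21 + 2·-11 = 67
  a_9 = -2·67 + -2·-25 + 1·-9 + 2·21 = -51
  a_10 = -2·-51 + -2·67 + 1·-25 + 2·-9 = -75
  a_11 = -2·-75 + -2·-51 + 1·67 + 2·-25 = 269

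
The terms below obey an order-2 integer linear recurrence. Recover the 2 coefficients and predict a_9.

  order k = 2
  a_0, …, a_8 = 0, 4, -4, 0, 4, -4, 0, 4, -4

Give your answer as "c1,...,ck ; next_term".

  a_2 = -1·4 + -1·0 = -4
  a_3 = -1·-4 + -1·4 = 0
  a_4 = -1·0 + -1·-4 = 4
  a_5 = -1·4 + -1·0 = -4
  a_6 = -1·-4 + -1·4 = 0
  a_7 = -1·0 + -1·-4 = 4
  a_8 = -1·4 + -1·0 = -4
  a_9 = -1·-4 + -1·4 = 0

-1,-1 ; 0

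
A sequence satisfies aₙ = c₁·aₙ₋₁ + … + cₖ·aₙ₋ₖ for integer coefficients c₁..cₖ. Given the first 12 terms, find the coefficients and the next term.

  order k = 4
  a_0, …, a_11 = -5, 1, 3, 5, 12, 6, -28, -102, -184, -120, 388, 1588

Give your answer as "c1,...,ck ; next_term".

  a_4 = 2·5 + -2·3 + -2·1 + -2·-5 = 12
  a_5 = 2·12 + -2·5 + -2·3 + -2·1 = 6
  a_6 = 2·6 + -2·12 + -2·5 + -2·3 = -28
  a_7 = 2·-28 + -2·6 + -2·12 + -2·5 = -102
  a_8 = 2·-102 + -2·-28 + -2·6 + -2·12 = -184
  a_9 = 2·-184 + -2·-102 + -2·-28 + -2·6 = -120
  a_10 = 2·-120 + -2·-184 + -2·-102 + -2·-28 = 388
  a_11 = 2·388 + -2·-120 + -2·-184 + -2·-102 = 1588
  a_12 = 2·1588 + -2·388 + -2·-120 + -2·-184 = 3008

2,-2,-2,-2 ; 3008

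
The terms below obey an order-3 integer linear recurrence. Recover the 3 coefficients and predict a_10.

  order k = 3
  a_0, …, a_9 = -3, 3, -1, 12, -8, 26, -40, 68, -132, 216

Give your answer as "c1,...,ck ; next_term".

  a_3 = 0·-1 + 2·3 + -2·-3 = 12
  a_4 = 0·12 + 2·-1 + -2·3 = -8
  a_5 = 0·-8 + 2·12 + -2·-1 = 26
  a_6 = 0·26 + 2·-8 + -2·12 = -40
  a_7 = 0·-40 + 2·26 + -2·-8 = 68
  a_8 = 0·68 + 2·-40 + -2·26 = -132
  a_9 = 0·-132 + 2·68 + -2·-40 = 216
  a_10 = 0·216 + 2·-132 + -2·68 = -400

0,2,-2 ; -400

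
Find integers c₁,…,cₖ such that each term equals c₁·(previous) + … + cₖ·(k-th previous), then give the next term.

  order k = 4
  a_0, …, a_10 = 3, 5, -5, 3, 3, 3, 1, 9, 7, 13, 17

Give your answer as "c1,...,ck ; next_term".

  a_4 = 0·3 + 1·-5 + 1·5 + 1·3 = 3
  a_5 = 0·3 + 1·3 + 1·-5 + 1·5 = 3
  a_6 = 0·3 + 1·3 + 1·3 + 1·-5 = 1
  a_7 = 0·1 + 1·3 + 1·3 + 1·3 = 9
  a_8 = 0·9 + 1·1 + 1·3 + 1·3 = 7
  a_9 = 0·7 + 1·9 + 1·1 + 1·3 = 13
  a_10 = 0·13 + 1·7 + 1·9 + 1·1 = 17
  a_11 = 0·17 + 1·13 + 1·7 + 1·9 = 29

0,1,1,1 ; 29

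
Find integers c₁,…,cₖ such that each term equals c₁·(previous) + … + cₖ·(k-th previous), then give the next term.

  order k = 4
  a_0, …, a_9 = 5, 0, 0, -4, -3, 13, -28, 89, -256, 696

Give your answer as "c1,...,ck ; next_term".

-3,-1,-2,-3 ; -1926

  a_4 = -3·-4 + -1·0 + -2·0 + -3·5 = -3
  a_5 = -3·-3 + -1·-4 + -2·0 + -3·0 = 13
  a_6 = -3·13 + -1·-3 + -2·-4 + -3·0 = -28
  a_7 = -3·-28 + -1·13 + -2·-3 + -3·-4 = 89
  a_8 = -3·89 + -1·-28 + -2·13 + -3·-3 = -256
  a_9 = -3·-256 + -1·89 + -2·-28 + -3·13 = 696
  a_10 = -3·696 + -1·-256 + -2·89 + -3·-28 = -1926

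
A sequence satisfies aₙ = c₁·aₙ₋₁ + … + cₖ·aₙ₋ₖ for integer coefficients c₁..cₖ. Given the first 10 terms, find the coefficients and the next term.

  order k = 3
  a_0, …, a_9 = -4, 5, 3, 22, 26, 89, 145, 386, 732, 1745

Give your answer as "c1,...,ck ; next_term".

1,3,-1 ; 3555

  a_3 = 1·3 + 3·5 + -1·-4 = 22
  a_4 = 1·22 + 3·3 + -1·5 = 26
  a_5 = 1·26 + 3·22 + -1·3 = 89
  a_6 = 1·89 + 3·26 + -1·22 = 145
  a_7 = 1·145 + 3·89 + -1·26 = 386
  a_8 = 1·386 + 3·145 + -1·89 = 732
  a_9 = 1·732 + 3·386 + -1·145 = 1745
  a_10 = 1·1745 + 3·732 + -1·386 = 3555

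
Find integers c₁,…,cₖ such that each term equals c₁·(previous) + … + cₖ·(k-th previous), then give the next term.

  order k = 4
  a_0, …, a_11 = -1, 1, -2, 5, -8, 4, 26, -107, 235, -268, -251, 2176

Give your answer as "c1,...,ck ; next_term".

  a_4 = -3·5 + -3·-2 + 4·1 + 3·-1 = -8
  a_5 = -3·-8 + -3·5 + 4·-2 + 3·1 = 4
  a_6 = -3·4 + -3·-8 + 4·5 + 3·-2 = 26
  a_7 = -3·26 + -3·4 + 4·-8 + 3·5 = -107
  a_8 = -3·-107 + -3·26 + 4·4 + 3·-8 = 235
  a_9 = -3·235 + -3·-107 + 4·26 + 3·4 = -268
  a_10 = -3·-268 + -3·235 + 4·-107 + 3·26 = -251
  a_11 = -3·-251 + -3·-268 + 4·235 + 3·-107 = 2176
  a_12 = -3·2176 + -3·-251 + 4·-268 + 3·235 = -6142

-3,-3,4,3 ; -6142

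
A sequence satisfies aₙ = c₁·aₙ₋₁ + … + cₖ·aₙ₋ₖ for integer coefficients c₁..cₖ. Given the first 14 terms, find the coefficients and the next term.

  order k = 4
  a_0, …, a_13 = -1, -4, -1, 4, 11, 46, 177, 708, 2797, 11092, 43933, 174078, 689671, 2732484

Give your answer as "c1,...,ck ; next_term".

3,4,-1,1 ; 10825991

  a_4 = 3·4 + 4·-1 + -1·-4 + 1·-1 = 11
  a_5 = 3·11 + 4·4 + -1·-1 + 1·-4 = 46
  a_6 = 3·46 + 4·11 + -1·4 + 1·-1 = 177
  a_7 = 3·177 + 4·46 + -1·11 + 1·4 = 708
  a_8 = 3·708 + 4·177 + -1·46 + 1·11 = 2797
  a_9 = 3·2797 + 4·708 + -1·177 + 1·46 = 11092
  a_10 = 3·11092 + 4·2797 + -1·708 + 1·177 = 43933
  a_11 = 3·43933 + 4·11092 + -1·2797 + 1·708 = 174078
  a_12 = 3·174078 + 4·43933 + -1·11092 + 1·2797 = 689671
  a_13 = 3·689671 + 4·174078 + -1·43933 + 1·11092 = 2732484
  a_14 = 3·2732484 + 4·689671 + -1·174078 + 1·43933 = 10825991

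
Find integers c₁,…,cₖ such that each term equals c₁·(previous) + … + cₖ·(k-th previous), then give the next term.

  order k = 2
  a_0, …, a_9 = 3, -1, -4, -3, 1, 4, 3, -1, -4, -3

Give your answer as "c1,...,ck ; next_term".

  a_2 = 1·-1 + -1·3 = -4
  a_3 = 1·-4 + -1·-1 = -3
  a_4 = 1·-3 + -1·-4 = 1
  a_5 = 1·1 + -1·-3 = 4
  a_6 = 1·4 + -1·1 = 3
  a_7 = 1·3 + -1·4 = -1
  a_8 = 1·-1 + -1·3 = -4
  a_9 = 1·-4 + -1·-1 = -3
  a_10 = 1·-3 + -1·-4 = 1

1,-1 ; 1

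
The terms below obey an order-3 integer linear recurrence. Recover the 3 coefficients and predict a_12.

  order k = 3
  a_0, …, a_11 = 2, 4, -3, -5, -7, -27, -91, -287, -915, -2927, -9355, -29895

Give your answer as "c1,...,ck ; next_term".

  a_3 = 3·-3 + 0·4 + 2·2 = -5
  a_4 = 3·-5 + 0·-3 + 2·4 = -7
  a_5 = 3·-7 + 0·-5 + 2·-3 = -27
  a_6 = 3·-27 + 0·-7 + 2·-5 = -91
  a_7 = 3·-91 + 0·-27 + 2·-7 = -287
  a_8 = 3·-287 + 0·-91 + 2·-27 = -915
  a_9 = 3·-915 + 0·-287 + 2·-91 = -2927
  a_10 = 3·-2927 + 0·-915 + 2·-287 = -9355
  a_11 = 3·-9355 + 0·-2927 + 2·-915 = -29895
  a_12 = 3·-29895 + 0·-9355 + 2·-2927 = -95539

3,0,2 ; -95539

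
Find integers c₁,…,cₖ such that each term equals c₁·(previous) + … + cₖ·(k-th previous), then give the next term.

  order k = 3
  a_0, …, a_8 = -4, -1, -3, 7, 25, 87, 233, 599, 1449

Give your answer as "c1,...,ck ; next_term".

  a_3 = 3·-3 + 0·-1 + -4·-4 = 7
  a_4 = 3·7 + 0·-3 + -4·-1 = 25
  a_5 = 3·25 + 0·7 + -4·-3 = 87
  a_6 = 3·87 + 0·25 + -4·7 = 233
  a_7 = 3·233 + 0·87 + -4·25 = 599
  a_8 = 3·599 + 0·233 + -4·87 = 1449
  a_9 = 3·1449 + 0·599 + -4·233 = 3415

3,0,-4 ; 3415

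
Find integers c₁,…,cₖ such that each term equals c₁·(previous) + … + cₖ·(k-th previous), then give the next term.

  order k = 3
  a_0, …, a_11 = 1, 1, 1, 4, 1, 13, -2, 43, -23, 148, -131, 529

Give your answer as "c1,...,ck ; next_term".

-1,3,2 ; -626

  a_3 = -1·1 + 3·1 + 2·1 = 4
  a_4 = -1·4 + 3·1 + 2·1 = 1
  a_5 = -1·1 + 3·4 + 2·1 = 13
  a_6 = -1·13 + 3·1 + 2·4 = -2
  a_7 = -1·-2 + 3·13 + 2·1 = 43
  a_8 = -1·43 + 3·-2 + 2·13 = -23
  a_9 = -1·-23 + 3·43 + 2·-2 = 148
  a_10 = -1·148 + 3·-23 + 2·43 = -131
  a_11 = -1·-131 + 3·148 + 2·-23 = 529
  a_12 = -1·529 + 3·-131 + 2·148 = -626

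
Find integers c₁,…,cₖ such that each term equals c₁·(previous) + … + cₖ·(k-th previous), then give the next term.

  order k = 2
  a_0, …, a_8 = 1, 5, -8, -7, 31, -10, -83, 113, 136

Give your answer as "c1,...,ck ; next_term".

-1,-3 ; -475

  a_2 = -1·5 + -3·1 = -8
  a_3 = -1·-8 + -3·5 = -7
  a_4 = -1·-7 + -3·-8 = 31
  a_5 = -1·31 + -3·-7 = -10
  a_6 = -1·-10 + -3·31 = -83
  a_7 = -1·-83 + -3·-10 = 113
  a_8 = -1·113 + -3·-83 = 136
  a_9 = -1·136 + -3·113 = -475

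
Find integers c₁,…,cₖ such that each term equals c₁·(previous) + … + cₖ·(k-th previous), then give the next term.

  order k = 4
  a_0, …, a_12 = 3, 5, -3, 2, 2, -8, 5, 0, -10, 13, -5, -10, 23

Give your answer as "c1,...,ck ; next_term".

  a_4 = 0·2 + 0·-3 + 1·5 + -1·3 = 2
  a_5 = 0·2 + 0·2 + 1·-3 + -1·5 = -8
  a_6 = 0·-8 + 0·2 + 1·2 + -1·-3 = 5
  a_7 = 0·5 + 0·-8 + 1·2 + -1·2 = 0
  a_8 = 0·0 + 0·5 + 1·-8 + -1·2 = -10
  a_9 = 0·-10 + 0·0 + 1·5 + -1·-8 = 13
  a_10 = 0·13 + 0·-10 + 1·0 + -1·5 = -5
  a_11 = 0·-5 + 0·13 + 1·-10 + -1·0 = -10
  a_12 = 0·-10 + 0·-5 + 1·13 + -1·-10 = 23
  a_13 = 0·23 + 0·-10 + 1·-5 + -1·13 = -18

0,0,1,-1 ; -18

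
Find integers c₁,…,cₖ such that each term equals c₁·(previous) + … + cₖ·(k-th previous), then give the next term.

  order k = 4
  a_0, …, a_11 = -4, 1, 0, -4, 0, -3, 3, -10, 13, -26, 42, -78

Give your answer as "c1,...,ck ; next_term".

-1,1,0,1 ; 133

  a_4 = -1·-4 + 1·0 + 0·1 + 1·-4 = 0
  a_5 = -1·0 + 1·-4 + 0·0 + 1·1 = -3
  a_6 = -1·-3 + 1·0 + 0·-4 + 1·0 = 3
  a_7 = -1·3 + 1·-3 + 0·0 + 1·-4 = -10
  a_8 = -1·-10 + 1·3 + 0·-3 + 1·0 = 13
  a_9 = -1·13 + 1·-10 + 0·3 + 1·-3 = -26
  a_10 = -1·-26 + 1·13 + 0·-10 + 1·3 = 42
  a_11 = -1·42 + 1·-26 + 0·13 + 1·-10 = -78
  a_12 = -1·-78 + 1·42 + 0·-26 + 1·13 = 133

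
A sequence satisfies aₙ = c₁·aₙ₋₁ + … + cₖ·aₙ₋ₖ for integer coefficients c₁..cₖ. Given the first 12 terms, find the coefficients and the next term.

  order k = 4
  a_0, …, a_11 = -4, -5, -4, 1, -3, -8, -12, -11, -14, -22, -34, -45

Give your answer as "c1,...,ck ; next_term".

1,0,0,1 ; -59

  a_4 = 1·1 + 0·-4 + 0·-5 + 1·-4 = -3
  a_5 = 1·-3 + 0·1 + 0·-4 + 1·-5 = -8
  a_6 = 1·-8 + 0·-3 + 0·1 + 1·-4 = -12
  a_7 = 1·-12 + 0·-8 + 0·-3 + 1·1 = -11
  a_8 = 1·-11 + 0·-12 + 0·-8 + 1·-3 = -14
  a_9 = 1·-14 + 0·-11 + 0·-12 + 1·-8 = -22
  a_10 = 1·-22 + 0·-14 + 0·-11 + 1·-12 = -34
  a_11 = 1·-34 + 0·-22 + 0·-14 + 1·-11 = -45
  a_12 = 1·-45 + 0·-34 + 0·-22 + 1·-14 = -59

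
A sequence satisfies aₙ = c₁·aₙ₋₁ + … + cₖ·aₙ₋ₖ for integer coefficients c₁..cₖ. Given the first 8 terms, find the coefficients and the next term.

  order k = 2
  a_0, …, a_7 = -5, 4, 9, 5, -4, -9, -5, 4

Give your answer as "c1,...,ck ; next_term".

  a_2 = 1·4 + -1·-5 = 9
  a_3 = 1·9 + -1·4 = 5
  a_4 = 1·5 + -1·9 = -4
  a_5 = 1·-4 + -1·5 = -9
  a_6 = 1·-9 + -1·-4 = -5
  a_7 = 1·-5 + -1·-9 = 4
  a_8 = 1·4 + -1·-5 = 9

1,-1 ; 9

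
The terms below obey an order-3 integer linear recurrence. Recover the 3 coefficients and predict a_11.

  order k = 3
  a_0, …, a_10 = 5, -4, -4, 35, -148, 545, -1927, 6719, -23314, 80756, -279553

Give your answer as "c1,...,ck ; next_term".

  a_3 = -4·-4 + -1·-4 + 3·5 = 35
  a_4 = -4·35 + -1·-4 + 3·-4 = -148
  a_5 = -4·-148 + -1·35 + 3·-4 = 545
  a_6 = -4·545 + -1·-148 + 3·35 = -1927
  a_7 = -4·-1927 + -1·545 + 3·-148 = 6719
  a_8 = -4·6719 + -1·-1927 + 3·545 = -23314
  a_9 = -4·-23314 + -1·6719 + 3·-1927 = 80756
  a_10 = -4·80756 + -1·-23314 + 3·6719 = -279553
  a_11 = -4·-279553 + -1·80756 + 3·-23314 = 967514

-4,-1,3 ; 967514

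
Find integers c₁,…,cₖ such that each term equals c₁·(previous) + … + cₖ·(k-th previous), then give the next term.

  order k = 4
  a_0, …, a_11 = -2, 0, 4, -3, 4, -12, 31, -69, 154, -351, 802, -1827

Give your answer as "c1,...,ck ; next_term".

  a_4 = -2·-3 + 0·4 + -1·0 + 1·-2 = 4
  a_5 = -2·4 + 0·-3 + -1·4 + 1·0 = -12
  a_6 = -2·-12 + 0·4 + -1·-3 + 1·4 = 31
  a_7 = -2·31 + 0·-12 + -1·4 + 1·-3 = -69
  a_8 = -2·-69 + 0·31 + -1·-12 + 1·4 = 154
  a_9 = -2·154 + 0·-69 + -1·31 + 1·-12 = -351
  a_10 = -2·-351 + 0·154 + -1·-69 + 1·31 = 802
  a_11 = -2·802 + 0·-351 + -1·154 + 1·-69 = -1827
  a_12 = -2·-1827 + 0·802 + -1·-351 + 1·154 = 4159

-2,0,-1,1 ; 4159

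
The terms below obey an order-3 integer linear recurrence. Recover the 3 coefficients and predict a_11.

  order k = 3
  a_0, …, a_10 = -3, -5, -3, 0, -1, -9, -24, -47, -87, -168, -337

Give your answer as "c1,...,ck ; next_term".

  a_3 = 3·-3 + -3·-5 + 2·-3 = 0
  a_4 = 3·0 + -3·-3 + 2·-5 = -1
  a_5 = 3·-1 + -3·0 + 2·-3 = -9
  a_6 = 3·-9 + -3·-1 + 2·0 = -24
  a_7 = 3·-24 + -3·-9 + 2·-1 = -47
  a_8 = 3·-47 + -3·-24 + 2·-9 = -87
  a_9 = 3·-87 + -3·-47 + 2·-24 = -168
  a_10 = 3·-168 + -3·-87 + 2·-47 = -337
  a_11 = 3·-337 + -3·-168 + 2·-87 = -681

3,-3,2 ; -681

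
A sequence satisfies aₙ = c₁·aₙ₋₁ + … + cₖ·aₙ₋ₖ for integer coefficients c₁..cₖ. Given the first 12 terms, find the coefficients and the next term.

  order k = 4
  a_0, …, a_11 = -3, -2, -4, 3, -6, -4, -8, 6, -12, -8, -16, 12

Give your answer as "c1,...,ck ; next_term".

0,0,0,2 ; -24

  a_4 = 0·3 + 0·-4 + 0·-2 + 2·-3 = -6
  a_5 = 0·-6 + 0·3 + 0·-4 + 2·-2 = -4
  a_6 = 0·-4 + 0·-6 + 0·3 + 2·-4 = -8
  a_7 = 0·-8 + 0·-4 + 0·-6 + 2·3 = 6
  a_8 = 0·6 + 0·-8 + 0·-4 + 2·-6 = -12
  a_9 = 0·-12 + 0·6 + 0·-8 + 2·-4 = -8
  a_10 = 0·-8 + 0·-12 + 0·6 + 2·-8 = -16
  a_11 = 0·-16 + 0·-8 + 0·-12 + 2·6 = 12
  a_12 = 0·12 + 0·-16 + 0·-8 + 2·-12 = -24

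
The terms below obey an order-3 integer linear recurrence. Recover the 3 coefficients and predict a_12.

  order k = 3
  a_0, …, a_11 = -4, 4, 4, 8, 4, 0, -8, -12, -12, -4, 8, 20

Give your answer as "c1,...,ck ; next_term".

1,0,-1 ; 24

  a_3 = 1·4 + 0·4 + -1·-4 = 8
  a_4 = 1·8 + 0·4 + -1·4 = 4
  a_5 = 1·4 + 0·8 + -1·4 = 0
  a_6 = 1·0 + 0·4 + -1·8 = -8
  a_7 = 1·-8 + 0·0 + -1·4 = -12
  a_8 = 1·-12 + 0·-8 + -1·0 = -12
  a_9 = 1·-12 + 0·-12 + -1·-8 = -4
  a_10 = 1·-4 + 0·-12 + -1·-12 = 8
  a_11 = 1·8 + 0·-4 + -1·-12 = 20
  a_12 = 1·20 + 0·8 + -1·-4 = 24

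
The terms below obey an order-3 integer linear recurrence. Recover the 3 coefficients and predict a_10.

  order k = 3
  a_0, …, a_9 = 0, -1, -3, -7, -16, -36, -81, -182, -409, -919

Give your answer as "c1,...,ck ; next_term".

2,1,-1 ; -2065

  a_3 = 2·-3 + 1·-1 + -1·0 = -7
  a_4 = 2·-7 + 1·-3 + -1·-1 = -16
  a_5 = 2·-16 + 1·-7 + -1·-3 = -36
  a_6 = 2·-36 + 1·-16 + -1·-7 = -81
  a_7 = 2·-81 + 1·-36 + -1·-16 = -182
  a_8 = 2·-182 + 1·-81 + -1·-36 = -409
  a_9 = 2·-409 + 1·-182 + -1·-81 = -919
  a_10 = 2·-919 + 1·-409 + -1·-182 = -2065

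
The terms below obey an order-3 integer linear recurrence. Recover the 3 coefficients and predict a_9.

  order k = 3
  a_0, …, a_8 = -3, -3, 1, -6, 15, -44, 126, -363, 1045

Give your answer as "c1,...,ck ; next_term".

  a_3 = -3·1 + 0·-3 + 1·-3 = -6
  a_4 = -3·-6 + 0·1 + 1·-3 = 15
  a_5 = -3·15 + 0·-6 + 1·1 = -44
  a_6 = -3·-44 + 0·15 + 1·-6 = 126
  a_7 = -3·126 + 0·-44 + 1·15 = -363
  a_8 = -3·-363 + 0·126 + 1·-44 = 1045
  a_9 = -3·1045 + 0·-363 + 1·126 = -3009

-3,0,1 ; -3009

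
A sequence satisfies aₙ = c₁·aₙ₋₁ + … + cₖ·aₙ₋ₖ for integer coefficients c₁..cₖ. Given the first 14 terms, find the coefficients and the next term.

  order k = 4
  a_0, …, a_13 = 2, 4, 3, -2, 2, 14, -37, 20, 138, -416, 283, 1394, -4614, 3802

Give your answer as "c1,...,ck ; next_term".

-2,-4,2,1 ; 13923

  a_4 = -2·-2 + -4·3 + 2·4 + 1·2 = 2
  a_5 = -2·2 + -4·-2 + 2·3 + 1·4 = 14
  a_6 = -2·14 + -4·2 + 2·-2 + 1·3 = -37
  a_7 = -2·-37 + -4·14 + 2·2 + 1·-2 = 20
  a_8 = -2·20 + -4·-37 + 2·14 + 1·2 = 138
  a_9 = -2·138 + -4·20 + 2·-37 + 1·14 = -416
  a_10 = -2·-416 + -4·138 + 2·20 + 1·-37 = 283
  a_11 = -2·283 + -4·-416 + 2·138 + 1·20 = 1394
  a_12 = -2·1394 + -4·283 + 2·-416 + 1·138 = -4614
  a_13 = -2·-4614 + -4·1394 + 2·283 + 1·-416 = 3802
  a_14 = -2·3802 + -4·-4614 + 2·1394 + 1·283 = 13923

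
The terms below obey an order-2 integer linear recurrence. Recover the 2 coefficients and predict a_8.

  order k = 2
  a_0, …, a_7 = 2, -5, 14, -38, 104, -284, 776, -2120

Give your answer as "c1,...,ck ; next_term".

-2,2 ; 5792

  a_2 = -2·-5 + 2·2 = 14
  a_3 = -2·14 + 2·-5 = -38
  a_4 = -2·-38 + 2·14 = 104
  a_5 = -2·104 + 2·-38 = -284
  a_6 = -2·-284 + 2·104 = 776
  a_7 = -2·776 + 2·-284 = -2120
  a_8 = -2·-2120 + 2·776 = 5792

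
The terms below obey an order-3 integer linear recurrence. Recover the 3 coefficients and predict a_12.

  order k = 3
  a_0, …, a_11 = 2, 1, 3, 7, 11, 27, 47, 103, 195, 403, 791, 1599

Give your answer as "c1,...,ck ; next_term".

0,3,2 ; 3179

  a_3 = 0·3 + 3·1 + 2·2 = 7
  a_4 = 0·7 + 3·3 + 2·1 = 11
  a_5 = 0·11 + 3·7 + 2·3 = 27
  a_6 = 0·27 + 3·11 + 2·7 = 47
  a_7 = 0·47 + 3·27 + 2·11 = 103
  a_8 = 0·103 + 3·47 + 2·27 = 195
  a_9 = 0·195 + 3·103 + 2·47 = 403
  a_10 = 0·403 + 3·195 + 2·103 = 791
  a_11 = 0·791 + 3·403 + 2·195 = 1599
  a_12 = 0·1599 + 3·791 + 2·403 = 3179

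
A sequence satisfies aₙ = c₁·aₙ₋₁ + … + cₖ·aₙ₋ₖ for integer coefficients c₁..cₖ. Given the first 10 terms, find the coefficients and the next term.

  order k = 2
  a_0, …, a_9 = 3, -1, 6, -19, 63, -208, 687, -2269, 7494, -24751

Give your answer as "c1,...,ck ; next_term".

  a_2 = -3·-1 + 1·3 = 6
  a_3 = -3·6 + 1·-1 = -19
  a_4 = -3·-19 + 1·6 = 63
  a_5 = -3·63 + 1·-19 = -208
  a_6 = -3·-208 + 1·63 = 687
  a_7 = -3·687 + 1·-208 = -2269
  a_8 = -3·-2269 + 1·687 = 7494
  a_9 = -3·7494 + 1·-2269 = -24751
  a_10 = -3·-24751 + 1·7494 = 81747

-3,1 ; 81747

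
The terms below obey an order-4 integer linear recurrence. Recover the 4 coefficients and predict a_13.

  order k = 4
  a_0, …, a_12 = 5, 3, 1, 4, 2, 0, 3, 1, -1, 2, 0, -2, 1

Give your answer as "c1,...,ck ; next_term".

  a_4 = 1·4 + 0·1 + 1·3 + -1·5 = 2
  a_5 = 1·2 + 0·4 + 1·1 + -1·3 = 0
  a_6 = 1·0 + 0·2 + 1·4 + -1·1 = 3
  a_7 = 1·3 + 0·0 + 1·2 + -1·4 = 1
  a_8 = 1·1 + 0·3 + 1·0 + -1·2 = -1
  a_9 = 1·-1 + 0·1 + 1·3 + -1·0 = 2
  a_10 = 1·2 + 0·-1 + 1·1 + -1·3 = 0
  a_11 = 1·0 + 0·2 + 1·-1 + -1·1 = -2
  a_12 = 1·-2 + 0·0 + 1·2 + -1·-1 = 1
  a_13 = 1·1 + 0·-2 + 1·0 + -1·2 = -1

1,0,1,-1 ; -1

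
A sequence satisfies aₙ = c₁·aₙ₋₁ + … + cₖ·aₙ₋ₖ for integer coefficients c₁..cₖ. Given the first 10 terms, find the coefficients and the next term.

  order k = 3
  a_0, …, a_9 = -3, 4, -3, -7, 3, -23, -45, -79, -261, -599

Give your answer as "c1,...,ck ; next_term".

1,2,4 ; -1437

  a_3 = 1·-3 + 2·4 + 4·-3 = -7
  a_4 = 1·-7 + 2·-3 + 4·4 = 3
  a_5 = 1·3 + 2·-7 + 4·-3 = -23
  a_6 = 1·-23 + 2·3 + 4·-7 = -45
  a_7 = 1·-45 + 2·-23 + 4·3 = -79
  a_8 = 1·-79 + 2·-45 + 4·-23 = -261
  a_9 = 1·-261 + 2·-79 + 4·-45 = -599
  a_10 = 1·-599 + 2·-261 + 4·-79 = -1437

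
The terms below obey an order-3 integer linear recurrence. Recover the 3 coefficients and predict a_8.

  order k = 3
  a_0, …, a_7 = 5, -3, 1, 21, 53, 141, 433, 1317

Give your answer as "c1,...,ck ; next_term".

3,-1,3 ; 3941

  a_3 = 3·1 + -1·-3 + 3·5 = 21
  a_4 = 3·21 + -1·1 + 3·-3 = 53
  a_5 = 3·53 + -1·21 + 3·1 = 141
  a_6 = 3·141 + -1·53 + 3·21 = 433
  a_7 = 3·433 + -1·141 + 3·53 = 1317
  a_8 = 3·1317 + -1·433 + 3·141 = 3941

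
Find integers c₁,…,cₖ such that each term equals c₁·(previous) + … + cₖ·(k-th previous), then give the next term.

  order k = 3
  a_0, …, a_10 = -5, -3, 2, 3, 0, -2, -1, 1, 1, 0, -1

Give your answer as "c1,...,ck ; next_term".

-1,0,-1 ; 0

  a_3 = -1·2 + 0·-3 + -1·-5 = 3
  a_4 = -1·3 + 0·2 + -1·-3 = 0
  a_5 = -1·0 + 0·3 + -1·2 = -2
  a_6 = -1·-2 + 0·0 + -1·3 = -1
  a_7 = -1·-1 + 0·-2 + -1·0 = 1
  a_8 = -1·1 + 0·-1 + -1·-2 = 1
  a_9 = -1·1 + 0·1 + -1·-1 = 0
  a_10 = -1·0 + 0·1 + -1·1 = -1
  a_11 = -1·-1 + 0·0 + -1·1 = 0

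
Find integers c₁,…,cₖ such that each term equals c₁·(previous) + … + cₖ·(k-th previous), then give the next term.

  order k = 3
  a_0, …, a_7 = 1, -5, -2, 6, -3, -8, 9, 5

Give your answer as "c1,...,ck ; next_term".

0,-1,1 ; -17

  a_3 = 0·-2 + -1·-5 + 1·1 = 6
  a_4 = 0·6 + -1·-2 + 1·-5 = -3
  a_5 = 0·-3 + -1·6 + 1·-2 = -8
  a_6 = 0·-8 + -1·-3 + 1·6 = 9
  a_7 = 0·9 + -1·-8 + 1·-3 = 5
  a_8 = 0·5 + -1·9 + 1·-8 = -17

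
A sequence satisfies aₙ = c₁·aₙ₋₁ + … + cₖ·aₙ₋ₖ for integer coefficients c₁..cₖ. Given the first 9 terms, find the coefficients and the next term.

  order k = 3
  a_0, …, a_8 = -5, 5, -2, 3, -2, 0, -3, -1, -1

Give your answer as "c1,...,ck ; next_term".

1,0,-1 ; 2

  a_3 = 1·-2 + 0·5 + -1·-5 = 3
  a_4 = 1·3 + 0·-2 + -1·5 = -2
  a_5 = 1·-2 + 0·3 + -1·-2 = 0
  a_6 = 1·0 + 0·-2 + -1·3 = -3
  a_7 = 1·-3 + 0·0 + -1·-2 = -1
  a_8 = 1·-1 + 0·-3 + -1·0 = -1
  a_9 = 1·-1 + 0·-1 + -1·-3 = 2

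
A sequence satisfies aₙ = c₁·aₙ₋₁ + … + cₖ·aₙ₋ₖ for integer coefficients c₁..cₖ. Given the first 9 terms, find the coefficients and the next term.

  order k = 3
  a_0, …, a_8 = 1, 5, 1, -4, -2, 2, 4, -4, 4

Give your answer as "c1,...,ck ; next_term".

  a_3 = -2·1 + 0·5 + -2·1 = -4
  a_4 = -2·-4 + 0·1 + -2·5 = -2
  a_5 = -2·-2 + 0·-4 + -2·1 = 2
  a_6 = -2·2 + 0·-2 + -2·-4 = 4
  a_7 = -2·4 + 0·2 + -2·-2 = -4
  a_8 = -2·-4 + 0·4 + -2·2 = 4
  a_9 = -2·4 + 0·-4 + -2·4 = -16

-2,0,-2 ; -16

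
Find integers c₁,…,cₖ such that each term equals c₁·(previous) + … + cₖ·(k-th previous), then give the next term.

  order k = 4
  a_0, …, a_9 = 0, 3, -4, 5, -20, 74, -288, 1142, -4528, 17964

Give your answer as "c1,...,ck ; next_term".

  a_4 = -4·5 + 0·-4 + 0·3 + -2·0 = -20
  a_5 = -4·-20 + 0·5 + 0·-4 + -2·3 = 74
  a_6 = -4·74 + 0·-20 + 0·5 + -2·-4 = -288
  a_7 = -4·-288 + 0·74 + 0·-20 + -2·5 = 1142
  a_8 = -4·1142 + 0·-288 + 0·74 + -2·-20 = -4528
  a_9 = -4·-4528 + 0·1142 + 0·-288 + -2·74 = 17964
  a_10 = -4·17964 + 0·-4528 + 0·1142 + -2·-288 = -71280

-4,0,0,-2 ; -71280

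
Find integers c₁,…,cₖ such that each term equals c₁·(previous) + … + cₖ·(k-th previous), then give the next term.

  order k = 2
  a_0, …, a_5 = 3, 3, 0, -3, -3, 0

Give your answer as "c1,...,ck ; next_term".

1,-1 ; 3

  a_2 = 1·3 + -1·3 = 0
  a_3 = 1·0 + -1·3 = -3
  a_4 = 1·-3 + -1·0 = -3
  a_5 = 1·-3 + -1·-3 = 0
  a_6 = 1·0 + -1·-3 = 3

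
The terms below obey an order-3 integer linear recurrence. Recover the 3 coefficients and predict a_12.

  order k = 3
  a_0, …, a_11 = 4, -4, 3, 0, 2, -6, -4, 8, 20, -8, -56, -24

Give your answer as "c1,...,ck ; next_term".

  a_3 = 0·3 + -2·-4 + -2·4 = 0
  a_4 = 0·0 + -2·3 + -2·-4 = 2
  a_5 = 0·2 + -2·0 + -2·3 = -6
  a_6 = 0·-6 + -2·2 + -2·0 = -4
  a_7 = 0·-4 + -2·-6 + -2·2 = 8
  a_8 = 0·8 + -2·-4 + -2·-6 = 20
  a_9 = 0·20 + -2·8 + -2·-4 = -8
  a_10 = 0·-8 + -2·20 + -2·8 = -56
  a_11 = 0·-56 + -2·-8 + -2·20 = -24
  a_12 = 0·-24 + -2·-56 + -2·-8 = 128

0,-2,-2 ; 128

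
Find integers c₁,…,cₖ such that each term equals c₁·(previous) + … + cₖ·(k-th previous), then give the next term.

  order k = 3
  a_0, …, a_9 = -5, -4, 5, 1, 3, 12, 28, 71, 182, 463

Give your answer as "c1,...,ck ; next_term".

2,1,1 ; 1179

  a_3 = 2·5 + 1·-4 + 1·-5 = 1
  a_4 = 2·1 + 1·5 + 1·-4 = 3
  a_5 = 2·3 + 1·1 + 1·5 = 12
  a_6 = 2·12 + 1·3 + 1·1 = 28
  a_7 = 2·28 + 1·12 + 1·3 = 71
  a_8 = 2·71 + 1·28 + 1·12 = 182
  a_9 = 2·182 + 1·71 + 1·28 = 463
  a_10 = 2·463 + 1·182 + 1·71 = 1179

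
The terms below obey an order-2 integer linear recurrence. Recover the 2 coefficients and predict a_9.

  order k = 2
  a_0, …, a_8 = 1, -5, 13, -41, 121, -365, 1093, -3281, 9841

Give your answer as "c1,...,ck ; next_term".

-2,3 ; -29525

  a_2 = -2·-5 + 3·1 = 13
  a_3 = -2·13 + 3·-5 = -41
  a_4 = -2·-41 + 3·13 = 121
  a_5 = -2·121 + 3·-41 = -365
  a_6 = -2·-365 + 3·121 = 1093
  a_7 = -2·1093 + 3·-365 = -3281
  a_8 = -2·-3281 + 3·1093 = 9841
  a_9 = -2·9841 + 3·-3281 = -29525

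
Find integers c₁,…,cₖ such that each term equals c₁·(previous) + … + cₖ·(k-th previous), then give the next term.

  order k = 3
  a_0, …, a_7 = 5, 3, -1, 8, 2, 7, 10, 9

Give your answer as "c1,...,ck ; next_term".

0,1,1 ; 17

  a_3 = 0·-1 + 1·3 + 1·5 = 8
  a_4 = 0·8 + 1·-1 + 1·3 = 2
  a_5 = 0·2 + 1·8 + 1·-1 = 7
  a_6 = 0·7 + 1·2 + 1·8 = 10
  a_7 = 0·10 + 1·7 + 1·2 = 9
  a_8 = 0·9 + 1·10 + 1·7 = 17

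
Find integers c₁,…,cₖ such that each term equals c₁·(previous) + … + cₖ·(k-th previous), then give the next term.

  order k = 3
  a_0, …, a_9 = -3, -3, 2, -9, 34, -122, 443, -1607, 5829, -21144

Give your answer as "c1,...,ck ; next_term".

-3,2,-1 ; 76697

  a_3 = -3·2 + 2·-3 + -1·-3 = -9
  a_4 = -3·-9 + 2·2 + -1·-3 = 34
  a_5 = -3·34 + 2·-9 + -1·2 = -122
  a_6 = -3·-122 + 2·34 + -1·-9 = 443
  a_7 = -3·443 + 2·-122 + -1·34 = -1607
  a_8 = -3·-1607 + 2·443 + -1·-122 = 5829
  a_9 = -3·5829 + 2·-1607 + -1·443 = -21144
  a_10 = -3·-21144 + 2·5829 + -1·-1607 = 76697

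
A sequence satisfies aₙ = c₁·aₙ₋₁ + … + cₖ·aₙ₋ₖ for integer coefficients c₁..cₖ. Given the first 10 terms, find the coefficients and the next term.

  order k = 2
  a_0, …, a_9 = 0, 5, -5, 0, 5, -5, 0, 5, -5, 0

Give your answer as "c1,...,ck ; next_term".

-1,-1 ; 5

  a_2 = -1·5 + -1·0 = -5
  a_3 = -1·-5 + -1·5 = 0
  a_4 = -1·0 + -1·-5 = 5
  a_5 = -1·5 + -1·0 = -5
  a_6 = -1·-5 + -1·5 = 0
  a_7 = -1·0 + -1·-5 = 5
  a_8 = -1·5 + -1·0 = -5
  a_9 = -1·-5 + -1·5 = 0
  a_10 = -1·0 + -1·-5 = 5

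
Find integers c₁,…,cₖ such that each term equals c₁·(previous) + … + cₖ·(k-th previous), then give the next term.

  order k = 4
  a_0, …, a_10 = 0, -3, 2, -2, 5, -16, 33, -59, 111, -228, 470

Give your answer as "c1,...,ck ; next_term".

-2,-1,-1,2 ; -941

  a_4 = -2·-2 + -1·2 + -1·-3 + 2·0 = 5
  a_5 = -2·5 + -1·-2 + -1·2 + 2·-3 = -16
  a_6 = -2·-16 + -1·5 + -1·-2 + 2·2 = 33
  a_7 = -2·33 + -1·-16 + -1·5 + 2·-2 = -59
  a_8 = -2·-59 + -1·33 + -1·-16 + 2·5 = 111
  a_9 = -2·111 + -1·-59 + -1·33 + 2·-16 = -228
  a_10 = -2·-228 + -1·111 + -1·-59 + 2·33 = 470
  a_11 = -2·470 + -1·-228 + -1·111 + 2·-59 = -941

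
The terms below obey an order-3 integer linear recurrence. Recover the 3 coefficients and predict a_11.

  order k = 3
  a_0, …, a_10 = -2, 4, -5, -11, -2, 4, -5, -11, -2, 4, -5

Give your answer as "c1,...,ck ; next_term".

  a_3 = 1·-5 + -1·4 + 1·-2 = -11
  a_4 = 1·-11 + -1·-5 + 1·4 = -2
  a_5 = 1·-2 + -1·-11 + 1·-5 = 4
  a_6 = 1·4 + -1·-2 + 1·-11 = -5
  a_7 = 1·-5 + -1·4 + 1·-2 = -11
  a_8 = 1·-11 + -1·-5 + 1·4 = -2
  a_9 = 1·-2 + -1·-11 + 1·-5 = 4
  a_10 = 1·4 + -1·-2 + 1·-11 = -5
  a_11 = 1·-5 + -1·4 + 1·-2 = -11

1,-1,1 ; -11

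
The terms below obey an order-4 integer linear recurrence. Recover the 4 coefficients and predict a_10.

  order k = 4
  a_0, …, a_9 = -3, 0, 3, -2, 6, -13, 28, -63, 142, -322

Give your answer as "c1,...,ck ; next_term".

-3,-1,1,-1 ; 733

  a_4 = -3·-2 + -1·3 + 1·0 + -1·-3 = 6
  a_5 = -3·6 + -1·-2 + 1·3 + -1·0 = -13
  a_6 = -3·-13 + -1·6 + 1·-2 + -1·3 = 28
  a_7 = -3·28 + -1·-13 + 1·6 + -1·-2 = -63
  a_8 = -3·-63 + -1·28 + 1·-13 + -1·6 = 142
  a_9 = -3·142 + -1·-63 + 1·28 + -1·-13 = -322
  a_10 = -3·-322 + -1·142 + 1·-63 + -1·28 = 733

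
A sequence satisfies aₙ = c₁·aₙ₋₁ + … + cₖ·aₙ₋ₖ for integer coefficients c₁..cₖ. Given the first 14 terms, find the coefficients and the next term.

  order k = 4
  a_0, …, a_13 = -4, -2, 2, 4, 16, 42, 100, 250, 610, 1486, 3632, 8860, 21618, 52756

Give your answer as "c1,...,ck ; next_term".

  a_4 = 2·4 + 1·2 + 1·-2 + -2·-4 = 16
  a_5 = 2·16 + 1·4 + 1·2 + -2·-2 = 42
  a_6 = 2·42 + 1·16 + 1·4 + -2·2 = 100
  a_7 = 2·100 + 1·42 + 1·16 + -2·4 = 250
  a_8 = 2·250 + 1·100 + 1·42 + -2·16 = 610
  a_9 = 2·610 + 1·250 + 1·100 + -2·42 = 1486
  a_10 = 2·1486 + 1·610 + 1·250 + -2·100 = 3632
  a_11 = 2·3632 + 1·1486 + 1·610 + -2·250 = 8860
  a_12 = 2·8860 + 1·3632 + 1·1486 + -2·610 = 21618
  a_13 = 2·21618 + 1·8860 + 1·3632 + -2·1486 = 52756
  a_14 = 2·52756 + 1·21618 + 1·8860 + -2·3632 = 128726

2,1,1,-2 ; 128726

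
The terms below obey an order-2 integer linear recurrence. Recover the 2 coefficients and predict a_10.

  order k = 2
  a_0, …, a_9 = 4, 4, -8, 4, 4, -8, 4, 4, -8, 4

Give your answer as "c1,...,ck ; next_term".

  a_2 = -1·4 + -1·4 = -8
  a_3 = -1·-8 + -1·4 = 4
  a_4 = -1·4 + -1·-8 = 4
  a_5 = -1·4 + -1·4 = -8
  a_6 = -1·-8 + -1·4 = 4
  a_7 = -1·4 + -1·-8 = 4
  a_8 = -1·4 + -1·4 = -8
  a_9 = -1·-8 + -1·4 = 4
  a_10 = -1·4 + -1·-8 = 4

-1,-1 ; 4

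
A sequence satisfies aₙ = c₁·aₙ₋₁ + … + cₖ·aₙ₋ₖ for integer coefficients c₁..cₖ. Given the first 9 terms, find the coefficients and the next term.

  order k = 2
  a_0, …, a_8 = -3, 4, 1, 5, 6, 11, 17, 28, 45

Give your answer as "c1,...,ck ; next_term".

  a_2 = 1·4 + 1·-3 = 1
  a_3 = 1·1 + 1·4 = 5
  a_4 = 1·5 + 1·1 = 6
  a_5 = 1·6 + 1·5 = 11
  a_6 = 1·11 + 1·6 = 17
  a_7 = 1·17 + 1·11 = 28
  a_8 = 1·28 + 1·17 = 45
  a_9 = 1·45 + 1·28 = 73

1,1 ; 73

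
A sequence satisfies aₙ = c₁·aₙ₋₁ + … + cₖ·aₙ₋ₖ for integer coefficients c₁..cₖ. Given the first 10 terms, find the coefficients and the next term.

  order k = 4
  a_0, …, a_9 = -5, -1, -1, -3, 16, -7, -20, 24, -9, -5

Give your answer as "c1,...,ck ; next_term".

-1,-2,-1,-2 ; 39

  a_4 = -1·-3 + -2·-1 + -1·-1 + -2·-5 = 16
  a_5 = -1·16 + -2·-3 + -1·-1 + -2·-1 = -7
  a_6 = -1·-7 + -2·16 + -1·-3 + -2·-1 = -20
  a_7 = -1·-20 + -2·-7 + -1·16 + -2·-3 = 24
  a_8 = -1·24 + -2·-20 + -1·-7 + -2·16 = -9
  a_9 = -1·-9 + -2·24 + -1·-20 + -2·-7 = -5
  a_10 = -1·-5 + -2·-9 + -1·24 + -2·-20 = 39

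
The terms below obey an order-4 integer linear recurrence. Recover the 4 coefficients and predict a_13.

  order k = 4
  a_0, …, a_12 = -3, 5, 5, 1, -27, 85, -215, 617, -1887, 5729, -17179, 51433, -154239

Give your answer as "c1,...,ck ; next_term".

  a_4 = -3·1 + -1·5 + -2·5 + 3·-3 = -27
  a_5 = -3·-27 + -1·1 + -2·5 + 3·5 = 85
  a_6 = -3·85 + -1·-27 + -2·1 + 3·5 = -215
  a_7 = -3·-215 + -1·85 + -2·-27 + 3·1 = 617
  a_8 = -3·617 + -1·-215 + -2·85 + 3·-27 = -1887
  a_9 = -3·-1887 + -1·617 + -2·-215 + 3·85 = 5729
  a_10 = -3·5729 + -1·-1887 + -2·617 + 3·-215 = -17179
  a_11 = -3·-17179 + -1·5729 + -2·-1887 + 3·617 = 51433
  a_12 = -3·51433 + -1·-17179 + -2·5729 + 3·-1887 = -154239
  a_13 = -3·-154239 + -1·51433 + -2·-17179 + 3·5729 = 462829

-3,-1,-2,3 ; 462829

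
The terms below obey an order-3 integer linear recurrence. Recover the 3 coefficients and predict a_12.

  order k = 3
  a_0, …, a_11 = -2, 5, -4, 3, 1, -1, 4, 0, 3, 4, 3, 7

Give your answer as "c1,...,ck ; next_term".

  a_3 = 0·-4 + 1·5 + 1·-2 = 3
  a_4 = 0·3 + 1·-4 + 1·5 = 1
  a_5 = 0·1 + 1·3 + 1·-4 = -1
  a_6 = 0·-1 + 1·1 + 1·3 = 4
  a_7 = 0·4 + 1·-1 + 1·1 = 0
  a_8 = 0·0 + 1·4 + 1·-1 = 3
  a_9 = 0·3 + 1·0 + 1·4 = 4
  a_10 = 0·4 + 1·3 + 1·0 = 3
  a_11 = 0·3 + 1·4 + 1·3 = 7
  a_12 = 0·7 + 1·3 + 1·4 = 7

0,1,1 ; 7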